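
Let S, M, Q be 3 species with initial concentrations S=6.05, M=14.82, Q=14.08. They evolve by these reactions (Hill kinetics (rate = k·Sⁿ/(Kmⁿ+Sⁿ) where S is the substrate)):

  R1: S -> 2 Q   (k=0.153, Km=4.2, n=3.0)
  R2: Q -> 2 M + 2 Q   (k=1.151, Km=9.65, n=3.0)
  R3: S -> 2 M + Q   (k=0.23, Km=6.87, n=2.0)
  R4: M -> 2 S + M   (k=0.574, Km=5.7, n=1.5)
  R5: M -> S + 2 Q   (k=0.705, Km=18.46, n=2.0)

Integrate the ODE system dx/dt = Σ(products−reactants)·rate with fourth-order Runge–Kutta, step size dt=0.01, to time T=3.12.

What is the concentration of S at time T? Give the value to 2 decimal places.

S at T = 9.31

RK4 with dt=0.01: 312 steps to T=3.12. Trajectory (selected grid times):
t=0.00: S=6.05 M=14.82 Q=14.08
t=0.35: S=6.40 M=15.41 Q=14.71
t=0.69: S=6.74 M=16.01 Q=15.34
t=1.04: S=7.10 M=16.63 Q=16.01
t=1.39: S=7.46 M=17.27 Q=16.70
t=1.73: S=7.81 M=17.91 Q=17.39
t=2.08: S=8.19 M=18.57 Q=18.12
t=2.43: S=8.56 M=19.25 Q=18.87
t=2.77: S=8.93 M=19.91 Q=19.61
t=3.12: S=9.31 M=20.60 Q=20.39
Read off S at T=3.12: 9.31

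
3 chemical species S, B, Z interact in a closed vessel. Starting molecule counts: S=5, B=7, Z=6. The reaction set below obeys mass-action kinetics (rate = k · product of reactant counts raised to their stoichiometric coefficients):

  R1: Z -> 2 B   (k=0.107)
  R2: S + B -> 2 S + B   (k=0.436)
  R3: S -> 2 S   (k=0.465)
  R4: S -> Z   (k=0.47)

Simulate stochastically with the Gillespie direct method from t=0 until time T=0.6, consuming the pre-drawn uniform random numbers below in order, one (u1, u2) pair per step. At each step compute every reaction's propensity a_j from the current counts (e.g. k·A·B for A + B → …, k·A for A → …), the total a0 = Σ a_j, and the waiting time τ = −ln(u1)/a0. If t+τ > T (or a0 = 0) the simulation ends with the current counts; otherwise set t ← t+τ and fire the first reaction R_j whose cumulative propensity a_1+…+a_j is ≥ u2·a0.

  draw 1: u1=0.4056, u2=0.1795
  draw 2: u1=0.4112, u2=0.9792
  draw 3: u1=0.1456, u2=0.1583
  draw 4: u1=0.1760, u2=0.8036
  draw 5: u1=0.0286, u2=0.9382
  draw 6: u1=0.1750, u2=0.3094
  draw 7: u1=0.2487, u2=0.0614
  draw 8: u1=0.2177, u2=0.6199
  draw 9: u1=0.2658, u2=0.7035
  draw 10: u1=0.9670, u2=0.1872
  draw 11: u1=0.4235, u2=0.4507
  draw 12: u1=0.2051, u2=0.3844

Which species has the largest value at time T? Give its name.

t=0.000: S=5 B=7 Z=6
Draw 1: a1=0.642, a2=15.260, a3=2.325, a4=2.350, a0=20.577; τ=−ln(0.4056)/20.577=0.044 → t=0.044; u2·a0=0.1795·20.577=3.694; a1=0.642 < 3.694 ≤ a1+a2=15.902 → R2 fires; S=6 B=7 Z=6
Draw 2: a1=0.642, a2=18.312, a3=2.790, a4=2.820, a0=24.564; τ=−ln(0.4112)/24.564=0.036 → t=0.080; u2·a0=0.9792·24.564=24.053; a1+…+a3=21.744 < 24.053 ≤ a1+…+a4=24.564 → R4 fires; S=5 B=7 Z=7
Draw 3: a1=0.749, a2=15.260, a3=2.325, a4=2.350, a0=20.684; τ=−ln(0.1456)/20.684=0.093 → t=0.173; u2·a0=0.1583·20.684=3.274; a1=0.749 < 3.274 ≤ a1+a2=16.009 → R2 fires; S=6 B=7 Z=7
Draw 4: a1=0.749, a2=18.312, a3=2.790, a4=2.820, a0=24.671; τ=−ln(0.1760)/24.671=0.070 → t=0.244; u2·a0=0.8036·24.671=19.826; a1+a2=19.061 < 19.826 ≤ a1+…+a3=21.851 → R3 fires; S=7 B=7 Z=7
Draw 5: a1=0.749, a2=21.364, a3=3.255, a4=3.290, a0=28.658; τ=−ln(0.0286)/28.658=0.124 → t=0.368; u2·a0=0.9382·28.658=26.887; a1+…+a3=25.368 < 26.887 ≤ a1+…+a4=28.658 → R4 fires; S=6 B=7 Z=8
Draw 6: a1=0.856, a2=18.312, a3=2.790, a4=2.820, a0=24.778; τ=−ln(0.1750)/24.778=0.070 → t=0.438; u2·a0=0.3094·24.778=7.666; a1=0.856 < 7.666 ≤ a1+a2=19.168 → R2 fires; S=7 B=7 Z=8
Draw 7: a1=0.856, a2=21.364, a3=3.255, a4=3.290, a0=28.765; τ=−ln(0.2487)/28.765=0.048 → t=0.486; u2·a0=0.0614·28.765=1.766; a1=0.856 < 1.766 ≤ a1+a2=22.220 → R2 fires; S=8 B=7 Z=8
Draw 8: a1=0.856, a2=24.416, a3=3.720, a4=3.760, a0=32.752; τ=−ln(0.2177)/32.752=0.047 → t=0.533; u2·a0=0.6199·32.752=20.303; a1=0.856 < 20.303 ≤ a1+a2=25.272 → R2 fires; S=9 B=7 Z=8
Draw 9: a1=0.856, a2=27.468, a3=4.185, a4=4.230, a0=36.739; τ=−ln(0.2658)/36.739=0.036 → t=0.569; u2·a0=0.7035·36.739=25.846; a1=0.856 < 25.846 ≤ a1+a2=28.324 → R2 fires; S=10 B=7 Z=8
Draw 10: a1=0.856, a2=30.520, a3=4.650, a4=4.700, a0=40.726; τ=−ln(0.9670)/40.726=0.001 → t=0.570; u2·a0=0.1872·40.726=7.624; a1=0.856 < 7.624 ≤ a1+a2=31.376 → R2 fires; S=11 B=7 Z=8
Draw 11: a1=0.856, a2=33.572, a3=5.115, a4=5.170, a0=44.713; τ=−ln(0.4235)/44.713=0.019 → t=0.589; u2·a0=0.4507·44.713=20.152; a1=0.856 < 20.152 ≤ a1+a2=34.428 → R2 fires; S=12 B=7 Z=8
Draw 12: a1=0.856, a2=36.624, a3=5.580, a4=5.640, a0=48.700; τ=−ln(0.2051)/48.700=0.033 → t=0.622 > T=0.6: stop.
At T=0.6: S=12 B=7 Z=8; the largest is S.

Dominant species at T: S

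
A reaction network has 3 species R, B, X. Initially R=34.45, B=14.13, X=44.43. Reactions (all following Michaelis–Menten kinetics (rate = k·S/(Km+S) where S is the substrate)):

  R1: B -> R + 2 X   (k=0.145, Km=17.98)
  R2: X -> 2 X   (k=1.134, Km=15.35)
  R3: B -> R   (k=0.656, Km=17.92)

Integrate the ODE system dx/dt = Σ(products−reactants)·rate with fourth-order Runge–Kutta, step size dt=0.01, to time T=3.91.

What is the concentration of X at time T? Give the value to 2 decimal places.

RK4 with dt=0.01: 391 steps to T=3.91. Trajectory (selected grid times):
t=0.00: R=34.45 B=14.13 X=44.43
t=0.43: R=34.60 B=13.98 X=44.85
t=0.87: R=34.76 B=13.82 X=45.28
t=1.30: R=34.90 B=13.68 X=45.69
t=1.74: R=35.06 B=13.52 X=46.12
t=2.17: R=35.20 B=13.38 X=46.54
t=2.61: R=35.35 B=13.23 X=46.97
t=3.04: R=35.50 B=13.08 X=47.39
t=3.48: R=35.65 B=12.93 X=47.82
t=3.91: R=35.79 B=12.79 X=48.25
Read off X at T=3.91: 48.25

X at T = 48.25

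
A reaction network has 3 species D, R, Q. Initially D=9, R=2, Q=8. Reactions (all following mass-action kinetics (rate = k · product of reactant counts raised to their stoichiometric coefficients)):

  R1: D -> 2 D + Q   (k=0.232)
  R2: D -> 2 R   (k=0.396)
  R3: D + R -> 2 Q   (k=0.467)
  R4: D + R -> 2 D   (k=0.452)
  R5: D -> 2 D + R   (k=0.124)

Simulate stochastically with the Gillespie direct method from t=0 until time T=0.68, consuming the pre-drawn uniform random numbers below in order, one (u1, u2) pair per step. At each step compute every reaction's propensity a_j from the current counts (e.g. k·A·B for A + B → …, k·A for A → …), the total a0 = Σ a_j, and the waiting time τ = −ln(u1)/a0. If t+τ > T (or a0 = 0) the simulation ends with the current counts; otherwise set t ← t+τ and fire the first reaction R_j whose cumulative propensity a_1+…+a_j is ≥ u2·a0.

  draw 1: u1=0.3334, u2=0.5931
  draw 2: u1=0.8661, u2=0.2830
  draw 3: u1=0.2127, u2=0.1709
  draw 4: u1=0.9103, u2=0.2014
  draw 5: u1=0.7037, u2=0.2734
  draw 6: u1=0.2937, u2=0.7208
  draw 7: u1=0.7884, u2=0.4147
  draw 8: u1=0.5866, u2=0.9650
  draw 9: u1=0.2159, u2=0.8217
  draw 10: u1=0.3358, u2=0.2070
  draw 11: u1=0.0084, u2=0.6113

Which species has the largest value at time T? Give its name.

Dominant species at T: Q

t=0.000: D=9 R=2 Q=8
Draw 1: a1=2.088, a2=3.564, a3=8.406, a4=8.136, a5=1.116, a0=23.310; τ=−ln(0.3334)/23.310=0.047 → t=0.047; u2·a0=0.5931·23.310=13.825; a1+a2=5.652 < 13.825 ≤ a1+…+a3=14.058 → R3 fires; D=8 R=1 Q=10
Draw 2: a1=1.856, a2=3.168, a3=3.736, a4=3.616, a5=0.992, a0=13.368; τ=−ln(0.8661)/13.368=0.011 → t=0.058; u2·a0=0.2830·13.368=3.783; a1=1.856 < 3.783 ≤ a1+a2=5.024 → R2 fires; D=7 R=3 Q=10
Draw 3: a1=1.624, a2=2.772, a3=9.807, a4=9.492, a5=0.868, a0=24.563; τ=−ln(0.2127)/24.563=0.063 → t=0.121; u2·a0=0.1709·24.563=4.198; a1=1.624 < 4.198 ≤ a1+a2=4.396 → R2 fires; D=6 R=5 Q=10
Draw 4: a1=1.392, a2=2.376, a3=14.010, a4=13.560, a5=0.744, a0=32.082; τ=−ln(0.9103)/32.082=0.003 → t=0.124; u2·a0=0.2014·32.082=6.461; a1+a2=3.768 < 6.461 ≤ a1+…+a3=17.778 → R3 fires; D=5 R=4 Q=12
Draw 5: a1=1.160, a2=1.980, a3=9.340, a4=9.040, a5=0.620, a0=22.140; τ=−ln(0.7037)/22.140=0.016 → t=0.140; u2·a0=0.2734·22.140=6.053; a1+a2=3.140 < 6.053 ≤ a1+…+a3=12.480 → R3 fires; D=4 R=3 Q=14
Draw 6: a1=0.928, a2=1.584, a3=5.604, a4=5.424, a5=0.496, a0=14.036; τ=−ln(0.2937)/14.036=0.087 → t=0.227; u2·a0=0.7208·14.036=10.117; a1+…+a3=8.116 < 10.117 ≤ a1+…+a4=13.540 → R4 fires; D=5 R=2 Q=14
Draw 7: a1=1.160, a2=1.980, a3=4.670, a4=4.520, a5=0.620, a0=12.950; τ=−ln(0.7884)/12.950=0.018 → t=0.245; u2·a0=0.4147·12.950=5.370; a1+a2=3.140 < 5.370 ≤ a1+…+a3=7.810 → R3 fires; D=4 R=1 Q=16
Draw 8: a1=0.928, a2=1.584, a3=1.868, a4=1.808, a5=0.496, a0=6.684; τ=−ln(0.5866)/6.684=0.080 → t=0.325; u2·a0=0.9650·6.684=6.450; a1+…+a4=6.188 < 6.450 ≤ a1+…+a5=6.684 → R5 fires; D=5 R=2 Q=16
Draw 9: a1=1.160, a2=1.980, a3=4.670, a4=4.520, a5=0.620, a0=12.950; τ=−ln(0.2159)/12.950=0.118 → t=0.444; u2·a0=0.8217·12.950=10.641; a1+…+a3=7.810 < 10.641 ≤ a1+…+a4=12.330 → R4 fires; D=6 R=1 Q=16
Draw 10: a1=1.392, a2=2.376, a3=2.802, a4=2.712, a5=0.744, a0=10.026; τ=−ln(0.3358)/10.026=0.109 → t=0.552; u2·a0=0.2070·10.026=2.075; a1=1.392 < 2.075 ≤ a1+a2=3.768 → R2 fires; D=5 R=3 Q=16
Draw 11: a1=1.160, a2=1.980, a3=7.005, a4=6.780, a5=0.620, a0=17.545; τ=−ln(0.0084)/17.545=0.272 → t=0.825 > T=0.68: stop.
At T=0.68: D=5 R=3 Q=16; the largest is Q.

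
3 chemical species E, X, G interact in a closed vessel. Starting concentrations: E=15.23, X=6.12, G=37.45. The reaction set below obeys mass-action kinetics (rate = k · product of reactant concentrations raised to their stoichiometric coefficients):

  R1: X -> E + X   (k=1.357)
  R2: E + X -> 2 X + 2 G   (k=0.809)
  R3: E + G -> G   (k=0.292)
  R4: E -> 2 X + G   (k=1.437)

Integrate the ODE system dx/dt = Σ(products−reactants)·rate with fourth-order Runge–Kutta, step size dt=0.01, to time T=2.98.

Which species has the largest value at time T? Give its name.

Dominant species at T: G

RK4 with dt=0.01: 298 steps to T=2.98. Trajectory (selected grid times):
t=0.00: E=15.23 X=6.12 G=37.45
t=0.33: E=0.73 X=16.38 G=54.12
t=0.66: E=0.77 X=20.80 G=61.88
t=0.99: E=0.82 X=26.55 G=72.26
t=1.32: E=0.85 X=34.06 G=86.10
t=1.66: E=0.88 X=44.20 G=105.11
t=1.99: E=0.91 X=57.09 G=129.60
t=2.32: E=0.92 X=73.87 G=161.86
t=2.65: E=0.94 X=95.71 G=204.23
t=2.98: E=0.95 X=124.13 G=259.71
At T=2.98: E=0.95 X=124.13 G=259.71; the largest is G.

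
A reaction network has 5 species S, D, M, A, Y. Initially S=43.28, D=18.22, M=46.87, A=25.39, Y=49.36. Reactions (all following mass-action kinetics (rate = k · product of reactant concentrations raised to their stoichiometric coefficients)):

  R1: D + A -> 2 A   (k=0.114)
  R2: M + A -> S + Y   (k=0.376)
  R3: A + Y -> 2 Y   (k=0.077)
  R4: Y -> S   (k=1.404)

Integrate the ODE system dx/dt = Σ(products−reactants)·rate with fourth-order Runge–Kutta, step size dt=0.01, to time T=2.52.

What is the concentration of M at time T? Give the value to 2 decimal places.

M at T = 25.67

RK4 with dt=0.01: 252 steps to T=2.52. Trajectory (selected grid times):
t=0.00: S=43.28 D=18.22 M=46.87 A=25.39 Y=49.36
t=0.28: S=87.53 D=15.25 M=26.07 A=0.49 Y=53.78
t=0.56: S=105.53 D=15.18 M=25.69 A=0.02 Y=36.70
t=0.84: S=117.48 D=15.18 M=25.67 A=0.00 Y=24.79
t=1.12: S=125.54 D=15.18 M=25.67 A=0.00 Y=16.73
t=1.40: S=130.98 D=15.18 M=25.67 A=0.00 Y=11.29
t=1.68: S=134.65 D=15.18 M=25.67 A=0.00 Y=7.62
t=1.96: S=137.13 D=15.18 M=25.67 A=0.00 Y=5.14
t=2.24: S=138.80 D=15.18 M=25.67 A=0.00 Y=3.47
t=2.52: S=139.93 D=15.18 M=25.67 A=0.00 Y=2.34
Read off M at T=2.52: 25.67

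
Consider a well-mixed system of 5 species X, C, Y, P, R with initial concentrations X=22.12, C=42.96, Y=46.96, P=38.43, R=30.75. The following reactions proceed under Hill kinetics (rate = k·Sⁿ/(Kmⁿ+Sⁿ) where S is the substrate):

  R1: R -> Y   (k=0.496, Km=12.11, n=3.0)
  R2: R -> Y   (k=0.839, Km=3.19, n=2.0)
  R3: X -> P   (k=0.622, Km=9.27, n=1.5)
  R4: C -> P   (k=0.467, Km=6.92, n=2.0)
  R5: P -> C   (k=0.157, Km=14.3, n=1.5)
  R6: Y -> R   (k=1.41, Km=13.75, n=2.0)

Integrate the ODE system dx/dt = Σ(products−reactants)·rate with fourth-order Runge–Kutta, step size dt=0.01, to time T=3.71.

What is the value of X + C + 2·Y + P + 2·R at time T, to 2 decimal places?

Value at T = 258.93

Check how each reaction changes W = X + C + 2·Y + P + 2·R (weight of products minus weight of reactants):
R1: R -> Y: (2·1) − (2·1) = 2 − 2 = 0
R2: R -> Y: (2·1) − (2·1) = 2 − 2 = 0
R3: X -> P: (1·1) − (1·1) = 1 − 1 = 0
R4: C -> P: (1·1) − (1·1) = 1 − 1 = 0
R5: P -> C: (1·1) − (1·1) = 1 − 1 = 0
R6: Y -> R: (2·1) − (2·1) = 2 − 2 = 0
Every reaction leaves W unchanged, so W is conserved and no simulation is needed: W(T) = W(0) = 22.12 + 42.96 + 2·46.96 + 38.43 + 2·30.75 = 258.93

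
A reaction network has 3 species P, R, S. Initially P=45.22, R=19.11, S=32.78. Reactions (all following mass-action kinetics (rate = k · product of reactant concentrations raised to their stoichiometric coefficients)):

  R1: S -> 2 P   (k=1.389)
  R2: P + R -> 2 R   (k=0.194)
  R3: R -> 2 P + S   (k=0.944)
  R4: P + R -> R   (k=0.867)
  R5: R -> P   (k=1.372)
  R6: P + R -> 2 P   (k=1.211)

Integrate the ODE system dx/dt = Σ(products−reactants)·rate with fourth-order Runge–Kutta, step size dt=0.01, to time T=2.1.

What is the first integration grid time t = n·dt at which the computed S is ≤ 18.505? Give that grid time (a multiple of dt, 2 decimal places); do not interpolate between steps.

Threshold first reached at t = 0.42

RK4 with dt=0.01: 210 steps to T=2.1. Trajectory (selected grid times):
t=0.00: P=45.22 R=19.11 S=32.78
t=0.23: P=67.22 R=0.00 S=24.07
t=0.41: P=77.87 R=0.00 S=18.75
t=0.42: P=78.39 R=0.00 S=18.49
t=0.47: P=80.87 R=0.00 S=17.25
t=0.70: P=90.30 R=0.00 S=12.53
t=0.93: P=97.16 R=0.00 S=9.11
t=1.17: P=102.32 R=0.00 S=6.52
t=1.40: P=105.89 R=0.00 S=4.74
t=1.63: P=108.48 R=0.00 S=3.44
t=1.87: P=110.43 R=0.00 S=2.47
t=2.10: P=111.78 R=0.00 S=1.79
S(0.41)=18.749 > 18.505 but S(0.42)=18.491 ≤ 18.505, so the first grid time is t=0.42.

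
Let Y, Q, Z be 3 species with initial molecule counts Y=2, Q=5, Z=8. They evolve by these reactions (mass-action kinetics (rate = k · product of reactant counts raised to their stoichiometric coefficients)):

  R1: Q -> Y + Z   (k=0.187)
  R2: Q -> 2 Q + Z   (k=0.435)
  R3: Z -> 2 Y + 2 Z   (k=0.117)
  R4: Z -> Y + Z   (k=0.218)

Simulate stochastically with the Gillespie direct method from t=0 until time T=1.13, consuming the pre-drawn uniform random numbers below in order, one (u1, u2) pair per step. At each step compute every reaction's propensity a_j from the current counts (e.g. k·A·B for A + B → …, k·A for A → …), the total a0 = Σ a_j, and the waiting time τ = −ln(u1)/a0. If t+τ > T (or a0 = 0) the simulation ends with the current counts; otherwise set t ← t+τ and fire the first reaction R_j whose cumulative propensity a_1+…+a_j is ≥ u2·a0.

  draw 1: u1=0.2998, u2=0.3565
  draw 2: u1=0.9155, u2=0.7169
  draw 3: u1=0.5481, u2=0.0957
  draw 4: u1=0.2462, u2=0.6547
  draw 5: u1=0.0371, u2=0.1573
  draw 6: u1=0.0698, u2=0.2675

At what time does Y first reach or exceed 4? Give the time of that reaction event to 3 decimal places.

Threshold first reached at t = 0.310

t=0.000: Y=2 Q=5 Z=8
Draw 1: a1=0.935, a2=2.175, a3=0.936, a4=1.744, a0=5.790; τ=−ln(0.2998)/5.790=0.208 → t=0.208; u2·a0=0.3565·5.790=2.064; a1=0.935 < 2.064 ≤ a1+a2=3.110 → R2 fires; Y=2 Q=6 Z=9
Draw 2: a1=1.122, a2=2.610, a3=1.053, a4=1.962, a0=6.747; τ=−ln(0.9155)/6.747=0.013 → t=0.221; u2·a0=0.7169·6.747=4.837; a1+…+a3=4.785 < 4.837 ≤ a1+…+a4=6.747 → R4 fires; Y=3 Q=6 Z=9
Draw 3: a1=1.122, a2=2.610, a3=1.053, a4=1.962, a0=6.747; τ=−ln(0.5481)/6.747=0.089 → t=0.310; u2·a0=0.0957·6.747=0.646 ≤ a1=1.122 → R1 fires; Y=4 Q=5 Z=10
Draw 4: a1=0.935, a2=2.175, a3=1.170, a4=2.180, a0=6.460; τ=−ln(0.2462)/6.460=0.217 → t=0.527; u2·a0=0.6547·6.460=4.229; a1+a2=3.110 < 4.229 ≤ a1+…+a3=4.280 → R3 fires; Y=6 Q=5 Z=11
Draw 5: a1=0.935, a2=2.175, a3=1.287, a4=2.398, a0=6.795; τ=−ln(0.0371)/6.795=0.485 → t=1.012; u2·a0=0.1573·6.795=1.069; a1=0.935 < 1.069 ≤ a1+a2=3.110 → R2 fires; Y=6 Q=6 Z=12
Draw 6: a1=1.122, a2=2.610, a3=1.404, a4=2.616, a0=7.752; τ=−ln(0.0698)/7.752=0.343 → t=1.355 > T=1.13: stop.
Y first becomes ≥ 4 when it reaches 4 at the event at t=0.310.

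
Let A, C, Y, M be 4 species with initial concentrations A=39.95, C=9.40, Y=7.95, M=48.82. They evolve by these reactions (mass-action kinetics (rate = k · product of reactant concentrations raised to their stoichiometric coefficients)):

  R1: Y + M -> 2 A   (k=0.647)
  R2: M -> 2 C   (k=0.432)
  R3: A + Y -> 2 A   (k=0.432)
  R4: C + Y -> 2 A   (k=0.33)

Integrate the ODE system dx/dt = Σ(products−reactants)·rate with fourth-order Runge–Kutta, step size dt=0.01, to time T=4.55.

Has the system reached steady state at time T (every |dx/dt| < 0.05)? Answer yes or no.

RK4 with dt=0.01: 455 steps to T=4.55. Trajectory (selected grid times):
t=0.00: A=39.95 C=9.40 Y=7.95 M=48.82
t=0.51: A=52.85 C=26.51 Y=0.00 M=35.56
t=1.01: A=52.85 C=40.32 Y=0.00 M=28.65
t=1.52: A=52.85 C=51.65 Y=0.00 M=22.98
t=2.02: A=52.85 C=60.58 Y=0.00 M=18.52
t=2.53: A=52.85 C=67.91 Y=0.00 M=14.86
t=3.03: A=52.85 C=73.68 Y=0.00 M=11.97
t=3.54: A=52.85 C=78.41 Y=0.00 M=9.60
t=4.04: A=52.85 C=82.14 Y=0.00 M=7.74
t=4.55: A=52.85 C=85.20 Y=0.00 M=6.21
Rates at T: R1=0.0000, R2=2.6818, R3=0.0000, R4=0.0000
dx/dt at T (Σ net stoichiometry × rate): A=+0.0000, C=+5.3636, Y=-0.0000, M=-2.6818
Largest |dx/dt| is |+5.3636| (C) ≥ 0.05 → not steady.

Steady state at T: no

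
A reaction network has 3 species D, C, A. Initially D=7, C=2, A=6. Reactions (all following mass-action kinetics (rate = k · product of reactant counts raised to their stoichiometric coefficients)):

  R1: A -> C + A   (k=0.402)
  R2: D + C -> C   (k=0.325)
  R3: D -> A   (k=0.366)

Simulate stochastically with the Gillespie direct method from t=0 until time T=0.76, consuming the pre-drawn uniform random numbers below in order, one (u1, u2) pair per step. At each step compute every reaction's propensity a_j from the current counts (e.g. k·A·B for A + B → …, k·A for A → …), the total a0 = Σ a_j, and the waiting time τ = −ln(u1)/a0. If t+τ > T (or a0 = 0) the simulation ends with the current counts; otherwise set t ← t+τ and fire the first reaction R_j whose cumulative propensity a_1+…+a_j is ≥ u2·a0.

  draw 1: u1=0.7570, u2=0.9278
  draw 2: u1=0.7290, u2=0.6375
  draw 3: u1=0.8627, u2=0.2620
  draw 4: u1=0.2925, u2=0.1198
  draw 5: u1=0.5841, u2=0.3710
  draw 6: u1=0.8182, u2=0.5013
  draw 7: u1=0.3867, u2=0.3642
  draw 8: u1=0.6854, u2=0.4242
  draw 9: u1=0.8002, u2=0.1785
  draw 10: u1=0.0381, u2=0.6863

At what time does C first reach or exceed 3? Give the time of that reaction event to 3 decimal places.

Threshold first reached at t = 0.083

t=0.000: D=7 C=2 A=6
Draw 1: a1=2.412, a2=4.550, a3=2.562, a0=9.524; τ=−ln(0.7570)/9.524=0.029 → t=0.029; u2·a0=0.9278·9.524=8.836; a1+a2=6.962 < 8.836 ≤ a1+…+a3=9.524 → R3 fires; D=6 C=2 A=7
Draw 2: a1=2.814, a2=3.900, a3=2.196, a0=8.910; τ=−ln(0.7290)/8.910=0.035 → t=0.065; u2·a0=0.6375·8.910=5.680; a1=2.814 < 5.680 ≤ a1+a2=6.714 → R2 fires; D=5 C=2 A=7
Draw 3: a1=2.814, a2=3.250, a3=1.830, a0=7.894; τ=−ln(0.8627)/7.894=0.019 → t=0.083; u2·a0=0.2620·7.894=2.068 ≤ a1=2.814 → R1 fires; D=5 C=3 A=7
Draw 4: a1=2.814, a2=4.875, a3=1.830, a0=9.519; τ=−ln(0.2925)/9.519=0.129 → t=0.213; u2·a0=0.1198·9.519=1.140 ≤ a1=2.814 → R1 fires; D=5 C=4 A=7
Draw 5: a1=2.814, a2=6.500, a3=1.830, a0=11.144; τ=−ln(0.5841)/11.144=0.048 → t=0.261; u2·a0=0.3710·11.144=4.134; a1=2.814 < 4.134 ≤ a1+a2=9.314 → R2 fires; D=4 C=4 A=7
Draw 6: a1=2.814, a2=5.200, a3=1.464, a0=9.478; τ=−ln(0.8182)/9.478=0.021 → t=0.282; u2·a0=0.5013·9.478=4.751; a1=2.814 < 4.751 ≤ a1+a2=8.014 → R2 fires; D=3 C=4 A=7
Draw 7: a1=2.814, a2=3.900, a3=1.098, a0=7.812; τ=−ln(0.3867)/7.812=0.122 → t=0.404; u2·a0=0.3642·7.812=2.845; a1=2.814 < 2.845 ≤ a1+a2=6.714 → R2 fires; D=2 C=4 A=7
Draw 8: a1=2.814, a2=2.600, a3=0.732, a0=6.146; τ=−ln(0.6854)/6.146=0.061 → t=0.465; u2·a0=0.4242·6.146=2.607 ≤ a1=2.814 → R1 fires; D=2 C=5 A=7
Draw 9: a1=2.814, a2=3.250, a3=0.732, a0=6.796; τ=−ln(0.8002)/6.796=0.033 → t=0.498; u2·a0=0.1785·6.796=1.213 ≤ a1=2.814 → R1 fires; D=2 C=6 A=7
Draw 10: a1=2.814, a2=3.900, a3=0.732, a0=7.446; τ=−ln(0.0381)/7.446=0.439 → t=0.937 > T=0.76: stop.
C first becomes ≥ 3 when it reaches 3 at the event at t=0.083.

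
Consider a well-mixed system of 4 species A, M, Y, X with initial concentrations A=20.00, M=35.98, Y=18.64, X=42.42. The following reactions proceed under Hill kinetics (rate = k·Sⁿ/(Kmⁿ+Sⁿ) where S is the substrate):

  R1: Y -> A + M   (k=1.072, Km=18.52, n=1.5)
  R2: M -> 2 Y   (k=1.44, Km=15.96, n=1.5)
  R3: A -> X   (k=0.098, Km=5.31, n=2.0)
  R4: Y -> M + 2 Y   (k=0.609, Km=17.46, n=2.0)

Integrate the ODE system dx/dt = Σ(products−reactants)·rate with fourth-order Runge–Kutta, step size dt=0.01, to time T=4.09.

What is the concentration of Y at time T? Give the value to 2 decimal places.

Y at T = 26.75

RK4 with dt=0.01: 409 steps to T=4.09. Trajectory (selected grid times):
t=0.00: A=20.00 M=35.98 Y=18.64 X=42.42
t=0.45: A=20.21 M=35.88 Y=19.54 X=42.46
t=0.91: A=20.42 M=35.79 Y=20.46 X=42.50
t=1.36: A=20.65 M=35.71 Y=21.36 X=42.54
t=1.82: A=20.88 M=35.65 Y=22.27 X=42.59
t=2.27: A=21.12 M=35.60 Y=23.16 X=42.63
t=2.73: A=21.37 M=35.56 Y=24.07 X=42.67
t=3.18: A=21.61 M=35.54 Y=24.96 X=42.71
t=3.64: A=21.88 M=35.52 Y=25.86 X=42.76
t=4.09: A=22.14 M=35.52 Y=26.75 X=42.80
Read off Y at T=4.09: 26.75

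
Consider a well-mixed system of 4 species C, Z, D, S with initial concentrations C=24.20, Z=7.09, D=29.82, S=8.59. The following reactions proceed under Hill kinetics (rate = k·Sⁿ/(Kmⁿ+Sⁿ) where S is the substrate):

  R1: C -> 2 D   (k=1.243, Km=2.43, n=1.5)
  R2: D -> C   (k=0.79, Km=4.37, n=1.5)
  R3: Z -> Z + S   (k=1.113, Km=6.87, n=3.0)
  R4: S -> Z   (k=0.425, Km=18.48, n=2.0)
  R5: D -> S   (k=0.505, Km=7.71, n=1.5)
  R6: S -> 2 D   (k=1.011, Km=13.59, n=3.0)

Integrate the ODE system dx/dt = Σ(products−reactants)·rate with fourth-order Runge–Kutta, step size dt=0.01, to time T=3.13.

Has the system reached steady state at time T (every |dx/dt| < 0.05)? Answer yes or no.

RK4 with dt=0.01: 313 steps to T=3.13. Trajectory (selected grid times):
t=0.00: C=24.20 Z=7.09 D=29.82 S=8.59
t=0.35: C=24.04 Z=7.12 D=30.39 S=8.85
t=0.70: C=23.88 Z=7.15 D=30.97 S=9.10
t=1.04: C=23.73 Z=7.17 D=31.55 S=9.35
t=1.39: C=23.57 Z=7.21 D=32.15 S=9.59
t=1.74: C=23.41 Z=7.24 D=32.76 S=9.83
t=2.09: C=23.25 Z=7.27 D=33.38 S=10.07
t=2.43: C=23.10 Z=7.30 D=33.99 S=10.30
t=2.78: C=22.95 Z=7.34 D=34.62 S=10.52
t=3.13: C=22.79 Z=7.38 D=35.27 S=10.75
Rates at T: R1=1.2012, R2=0.7570, R3=0.6158, R4=0.1074, R5=0.4582, R6=0.3345
dx/dt at T (Σ net stoichiometry × rate): C=-0.4442, Z=+0.1074, D=+1.8563, S=+0.6320
Largest |dx/dt| is |+1.8563| (D) ≥ 0.05 → not steady.

Steady state at T: no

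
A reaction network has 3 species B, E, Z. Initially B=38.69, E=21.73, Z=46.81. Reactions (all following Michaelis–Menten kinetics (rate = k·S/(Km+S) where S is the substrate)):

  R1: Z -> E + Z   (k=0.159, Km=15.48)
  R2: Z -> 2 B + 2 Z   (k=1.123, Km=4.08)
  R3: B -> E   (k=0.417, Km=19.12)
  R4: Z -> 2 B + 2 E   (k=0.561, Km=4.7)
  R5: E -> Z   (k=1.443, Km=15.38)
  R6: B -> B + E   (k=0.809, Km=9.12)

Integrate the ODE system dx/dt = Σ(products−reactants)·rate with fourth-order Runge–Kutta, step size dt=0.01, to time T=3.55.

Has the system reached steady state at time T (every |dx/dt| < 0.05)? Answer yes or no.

Steady state at T: no

RK4 with dt=0.01: 355 steps to T=3.55. Trajectory (selected grid times):
t=0.00: B=38.69 E=21.73 Z=46.81
t=0.39: B=39.78 E=22.21 Z=47.35
t=0.79: B=40.91 E=22.70 Z=47.90
t=1.18: B=42.00 E=23.18 Z=48.44
t=1.58: B=43.13 E=23.67 Z=49.00
t=1.97: B=44.22 E=24.15 Z=49.54
t=2.37: B=45.34 E=24.64 Z=50.11
t=2.76: B=46.44 E=25.12 Z=50.66
t=3.16: B=47.56 E=25.61 Z=51.23
t=3.55: B=48.66 E=26.08 Z=51.79
Rates at T: R1=0.1224, R2=1.0410, R3=0.2994, R4=0.5143, R5=0.9077, R6=0.6813
dx/dt at T (Σ net stoichiometry × rate): B=+2.8113, E=+1.2240, Z=+1.4344
Largest |dx/dt| is |+2.8113| (B) ≥ 0.05 → not steady.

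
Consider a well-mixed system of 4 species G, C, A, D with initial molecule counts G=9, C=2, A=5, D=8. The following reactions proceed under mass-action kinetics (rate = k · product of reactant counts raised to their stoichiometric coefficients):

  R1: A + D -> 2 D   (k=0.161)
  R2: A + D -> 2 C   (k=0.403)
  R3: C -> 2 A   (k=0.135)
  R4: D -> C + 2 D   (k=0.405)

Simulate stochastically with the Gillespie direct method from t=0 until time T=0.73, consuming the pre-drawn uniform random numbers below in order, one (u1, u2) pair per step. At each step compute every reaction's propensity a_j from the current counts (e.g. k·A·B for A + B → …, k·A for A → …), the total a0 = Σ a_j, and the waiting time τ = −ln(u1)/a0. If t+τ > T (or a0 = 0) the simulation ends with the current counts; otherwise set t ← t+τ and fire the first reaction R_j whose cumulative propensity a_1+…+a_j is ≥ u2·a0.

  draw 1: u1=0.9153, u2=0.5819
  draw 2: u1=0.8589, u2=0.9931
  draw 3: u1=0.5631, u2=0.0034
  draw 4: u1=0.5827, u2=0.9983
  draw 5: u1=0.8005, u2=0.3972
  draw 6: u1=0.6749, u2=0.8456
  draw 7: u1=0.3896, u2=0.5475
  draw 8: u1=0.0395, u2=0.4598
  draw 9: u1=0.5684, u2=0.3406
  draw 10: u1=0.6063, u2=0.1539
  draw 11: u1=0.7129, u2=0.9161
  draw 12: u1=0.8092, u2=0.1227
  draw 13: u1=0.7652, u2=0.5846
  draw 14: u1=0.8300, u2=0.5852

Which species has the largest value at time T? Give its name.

Dominant species at T: C

t=0.000: G=9 C=2 A=5 D=8
Draw 1: a1=6.440, a2=16.120, a3=0.270, a4=3.240, a0=26.070; τ=−ln(0.9153)/26.070=0.003 → t=0.003; u2·a0=0.5819·26.070=15.170; a1=6.440 < 15.170 ≤ a1+a2=22.560 → R2 fires; G=9 C=4 A=4 D=7
Draw 2: a1=4.508, a2=11.284, a3=0.540, a4=2.835, a0=19.167; τ=−ln(0.8589)/19.167=0.008 → t=0.011; u2·a0=0.9931·19.167=19.035; a1+…+a3=16.332 < 19.035 ≤ a1+…+a4=19.167 → R4 fires; G=9 C=5 A=4 D=8
Draw 3: a1=5.152, a2=12.896, a3=0.675, a4=3.240, a0=21.963; τ=−ln(0.5631)/21.963=0.026 → t=0.037; u2·a0=0.0034·21.963=0.075 ≤ a1=5.152 → R1 fires; G=9 C=5 A=3 D=9
Draw 4: a1=4.347, a2=10.881, a3=0.675, a4=3.645, a0=19.548; τ=−ln(0.5827)/19.548=0.028 → t=0.065; u2·a0=0.9983·19.548=19.515; a1+…+a3=15.903 < 19.515 ≤ a1+…+a4=19.548 → R4 fires; G=9 C=6 A=3 D=10
Draw 5: a1=4.830, a2=12.090, a3=0.810, a4=4.050, a0=21.780; τ=−ln(0.8005)/21.780=0.010 → t=0.075; u2·a0=0.3972·21.780=8.651; a1=4.830 < 8.651 ≤ a1+a2=16.920 → R2 fires; G=9 C=8 A=2 D=9
Draw 6: a1=2.898, a2=7.254, a3=1.080, a4=3.645, a0=14.877; τ=−ln(0.6749)/14.877=0.026 → t=0.102; u2·a0=0.8456·14.877=12.580; a1+…+a3=11.232 < 12.580 ≤ a1+…+a4=14.877 → R4 fires; G=9 C=9 A=2 D=10
Draw 7: a1=3.220, a2=8.060, a3=1.215, a4=4.050, a0=16.545; τ=−ln(0.3896)/16.545=0.057 → t=0.159; u2·a0=0.5475·16.545=9.058; a1=3.220 < 9.058 ≤ a1+a2=11.280 → R2 fires; G=9 C=11 A=1 D=9
Draw 8: a1=1.449, a2=3.627, a3=1.485, a4=3.645, a0=10.206; τ=−ln(0.0395)/10.206=0.317 → t=0.475; u2·a0=0.4598·10.206=4.693; a1=1.449 < 4.693 ≤ a1+a2=5.076 → R2 fires; G=9 C=13 A=0 D=8
Draw 9: a1=0.000, a2=0.000, a3=1.755, a4=3.240, a0=4.995; τ=−ln(0.5684)/4.995=0.113 → t=0.588; u2·a0=0.3406·4.995=1.701; a1+a2=0.000 < 1.701 ≤ a1+…+a3=1.755 → R3 fires; G=9 C=12 A=2 D=8
Draw 10: a1=2.576, a2=6.448, a3=1.620, a4=3.240, a0=13.884; τ=−ln(0.6063)/13.884=0.036 → t=0.624; u2·a0=0.1539·13.884=2.137 ≤ a1=2.576 → R1 fires; G=9 C=12 A=1 D=9
Draw 11: a1=1.449, a2=3.627, a3=1.620, a4=3.645, a0=10.341; τ=−ln(0.7129)/10.341=0.033 → t=0.657; u2·a0=0.9161·10.341=9.473; a1+…+a3=6.696 < 9.473 ≤ a1+…+a4=10.341 → R4 fires; G=9 C=13 A=1 D=10
Draw 12: a1=1.610, a2=4.030, a3=1.755, a4=4.050, a0=11.445; τ=−ln(0.8092)/11.445=0.018 → t=0.676; u2·a0=0.1227·11.445=1.404 ≤ a1=1.610 → R1 fires; G=9 C=13 A=0 D=11
Draw 13: a1=0.000, a2=0.000, a3=1.755, a4=4.455, a0=6.210; τ=−ln(0.7652)/6.210=0.043 → t=0.719; u2·a0=0.5846·6.210=3.630; a1+…+a3=1.755 < 3.630 ≤ a1+…+a4=6.210 → R4 fires; G=9 C=14 A=0 D=12
Draw 14: a1=0.000, a2=0.000, a3=1.890, a4=4.860, a0=6.750; τ=−ln(0.8300)/6.750=0.028 → t=0.746 > T=0.73: stop.
At T=0.73: G=9 C=14 A=0 D=12; the largest is C.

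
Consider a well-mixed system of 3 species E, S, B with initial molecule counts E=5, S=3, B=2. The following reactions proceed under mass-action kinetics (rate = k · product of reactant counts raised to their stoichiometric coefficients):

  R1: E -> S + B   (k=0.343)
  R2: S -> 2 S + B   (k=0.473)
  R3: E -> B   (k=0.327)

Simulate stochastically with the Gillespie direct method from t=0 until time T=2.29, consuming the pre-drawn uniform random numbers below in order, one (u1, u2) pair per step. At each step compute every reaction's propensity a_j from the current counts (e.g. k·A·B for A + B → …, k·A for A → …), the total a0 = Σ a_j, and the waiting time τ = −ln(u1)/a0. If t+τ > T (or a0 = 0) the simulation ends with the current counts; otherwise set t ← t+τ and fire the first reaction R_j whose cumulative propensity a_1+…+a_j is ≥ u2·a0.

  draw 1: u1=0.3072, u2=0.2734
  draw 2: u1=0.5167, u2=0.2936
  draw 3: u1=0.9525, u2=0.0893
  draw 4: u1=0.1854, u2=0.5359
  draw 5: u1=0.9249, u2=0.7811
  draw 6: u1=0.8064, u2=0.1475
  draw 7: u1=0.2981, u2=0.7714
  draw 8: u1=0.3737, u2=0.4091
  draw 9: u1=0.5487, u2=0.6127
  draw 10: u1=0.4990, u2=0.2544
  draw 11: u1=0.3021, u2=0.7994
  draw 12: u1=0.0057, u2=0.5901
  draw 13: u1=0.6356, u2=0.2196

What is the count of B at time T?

B at T = 14

t=0.000: E=5 S=3 B=2
Draw 1: a1=1.715, a2=1.419, a3=1.635, a0=4.769; τ=−ln(0.3072)/4.769=0.247 → t=0.247; u2·a0=0.2734·4.769=1.304 ≤ a1=1.715 → R1 fires; E=4 S=4 B=3
Draw 2: a1=1.372, a2=1.892, a3=1.308, a0=4.572; τ=−ln(0.5167)/4.572=0.144 → t=0.392; u2·a0=0.2936·4.572=1.342 ≤ a1=1.372 → R1 fires; E=3 S=5 B=4
Draw 3: a1=1.029, a2=2.365, a3=0.981, a0=4.375; τ=−ln(0.9525)/4.375=0.011 → t=0.403; u2·a0=0.0893·4.375=0.391 ≤ a1=1.029 → R1 fires; E=2 S=6 B=5
Draw 4: a1=0.686, a2=2.838, a3=0.654, a0=4.178; τ=−ln(0.1854)/4.178=0.403 → t=0.806; u2·a0=0.5359·4.178=2.239; a1=0.686 < 2.239 ≤ a1+a2=3.524 → R2 fires; E=2 S=7 B=6
Draw 5: a1=0.686, a2=3.311, a3=0.654, a0=4.651; τ=−ln(0.9249)/4.651=0.017 → t=0.823; u2·a0=0.7811·4.651=3.633; a1=0.686 < 3.633 ≤ a1+a2=3.997 → R2 fires; E=2 S=8 B=7
Draw 6: a1=0.686, a2=3.784, a3=0.654, a0=5.124; τ=−ln(0.8064)/5.124=0.042 → t=0.865; u2·a0=0.1475·5.124=0.756; a1=0.686 < 0.756 ≤ a1+a2=4.470 → R2 fires; E=2 S=9 B=8
Draw 7: a1=0.686, a2=4.257, a3=0.654, a0=5.597; τ=−ln(0.2981)/5.597=0.216 → t=1.081; u2·a0=0.7714·5.597=4.318; a1=0.686 < 4.318 ≤ a1+a2=4.943 → R2 fires; E=2 S=10 B=9
Draw 8: a1=0.686, a2=4.730, a3=0.654, a0=6.070; τ=−ln(0.3737)/6.070=0.162 → t=1.244; u2·a0=0.4091·6.070=2.483; a1=0.686 < 2.483 ≤ a1+a2=5.416 → R2 fires; E=2 S=11 B=10
Draw 9: a1=0.686, a2=5.203, a3=0.654, a0=6.543; τ=−ln(0.5487)/6.543=0.092 → t=1.335; u2·a0=0.6127·6.543=4.009; a1=0.686 < 4.009 ≤ a1+a2=5.889 → R2 fires; E=2 S=12 B=11
Draw 10: a1=0.686, a2=5.676, a3=0.654, a0=7.016; τ=−ln(0.4990)/7.016=0.099 → t=1.434; u2·a0=0.2544·7.016=1.785; a1=0.686 < 1.785 ≤ a1+a2=6.362 → R2 fires; E=2 S=13 B=12
Draw 11: a1=0.686, a2=6.149, a3=0.654, a0=7.489; τ=−ln(0.3021)/7.489=0.160 → t=1.594; u2·a0=0.7994·7.489=5.987; a1=0.686 < 5.987 ≤ a1+a2=6.835 → R2 fires; E=2 S=14 B=13
Draw 12: a1=0.686, a2=6.622, a3=0.654, a0=7.962; τ=−ln(0.0057)/7.962=0.649 → t=2.243; u2·a0=0.5901·7.962=4.698; a1=0.686 < 4.698 ≤ a1+a2=7.308 → R2 fires; E=2 S=15 B=14
Draw 13: a1=0.686, a2=7.095, a3=0.654, a0=8.435; τ=−ln(0.6356)/8.435=0.054 → t=2.297 > T=2.29: stop.
Read off B at T=2.29: 14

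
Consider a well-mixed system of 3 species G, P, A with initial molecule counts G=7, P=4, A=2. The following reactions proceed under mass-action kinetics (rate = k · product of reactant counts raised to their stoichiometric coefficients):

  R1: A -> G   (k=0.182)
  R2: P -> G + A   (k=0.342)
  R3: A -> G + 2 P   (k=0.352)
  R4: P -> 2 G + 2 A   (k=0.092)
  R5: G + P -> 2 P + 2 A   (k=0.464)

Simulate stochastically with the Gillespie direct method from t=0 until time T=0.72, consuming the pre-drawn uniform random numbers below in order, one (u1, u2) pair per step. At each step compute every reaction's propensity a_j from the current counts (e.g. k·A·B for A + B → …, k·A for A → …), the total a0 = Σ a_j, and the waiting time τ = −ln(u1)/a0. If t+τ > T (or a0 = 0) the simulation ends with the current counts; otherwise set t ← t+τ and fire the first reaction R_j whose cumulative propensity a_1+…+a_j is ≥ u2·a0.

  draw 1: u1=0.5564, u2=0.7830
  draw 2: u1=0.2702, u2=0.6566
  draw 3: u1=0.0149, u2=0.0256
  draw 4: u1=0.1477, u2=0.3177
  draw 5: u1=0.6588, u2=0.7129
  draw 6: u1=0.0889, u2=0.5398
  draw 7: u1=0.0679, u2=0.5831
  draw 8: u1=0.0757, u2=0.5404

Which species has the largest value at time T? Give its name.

t=0.000: G=7 P=4 A=2
Draw 1: a1=0.364, a2=1.368, a3=0.704, a4=0.368, a5=12.992, a0=15.796; τ=−ln(0.5564)/15.796=0.037 → t=0.037; u2·a0=0.7830·15.796=12.368; a1+…+a4=2.804 < 12.368 ≤ a1+…+a5=15.796 → R5 fires; G=6 P=5 A=4
Draw 2: a1=0.728, a2=1.710, a3=1.408, a4=0.460, a5=13.920, a0=18.226; τ=−ln(0.2702)/18.226=0.072 → t=0.109; u2·a0=0.6566·18.226=11.967; a1+…+a4=4.306 < 11.967 ≤ a1+…+a5=18.226 → R5 fires; G=5 P=6 A=6
Draw 3: a1=1.092, a2=2.052, a3=2.112, a4=0.552, a5=13.920, a0=19.728; τ=−ln(0.0149)/19.728=0.213 → t=0.322; u2·a0=0.0256·19.728=0.505 ≤ a1=1.092 → R1 fires; G=6 P=6 A=5
Draw 4: a1=0.910, a2=2.052, a3=1.760, a4=0.552, a5=16.704, a0=21.978; τ=−ln(0.1477)/21.978=0.087 → t=0.409; u2·a0=0.3177·21.978=6.982; a1+…+a4=5.274 < 6.982 ≤ a1+…+a5=21.978 → R5 fires; G=5 P=7 A=7
Draw 5: a1=1.274, a2=2.394, a3=2.464, a4=0.644, a5=16.240, a0=23.016; τ=−ln(0.6588)/23.016=0.018 → t=0.427; u2·a0=0.7129·23.016=16.408; a1+…+a4=6.776 < 16.408 ≤ a1+…+a5=23.016 → R5 fires; G=4 P=8 A=9
Draw 6: a1=1.638, a2=2.736, a3=3.168, a4=0.736, a5=14.848, a0=23.126; τ=−ln(0.0889)/23.126=0.105 → t=0.532; u2·a0=0.5398·23.126=12.483; a1+…+a4=8.278 < 12.483 ≤ a1+…+a5=23.126 → R5 fires; G=3 P=9 A=11
Draw 7: a1=2.002, a2=3.078, a3=3.872, a4=0.828, a5=12.528, a0=22.308; τ=−ln(0.0679)/22.308=0.121 → t=0.653; u2·a0=0.5831·22.308=13.008; a1+…+a4=9.780 < 13.008 ≤ a1+…+a5=22.308 → R5 fires; G=2 P=10 A=13
Draw 8: a1=2.366, a2=3.420, a3=4.576, a4=0.920, a5=9.280, a0=20.562; τ=−ln(0.0757)/20.562=0.126 → t=0.778 > T=0.72: stop.
At T=0.72: G=2 P=10 A=13; the largest is A.

Dominant species at T: A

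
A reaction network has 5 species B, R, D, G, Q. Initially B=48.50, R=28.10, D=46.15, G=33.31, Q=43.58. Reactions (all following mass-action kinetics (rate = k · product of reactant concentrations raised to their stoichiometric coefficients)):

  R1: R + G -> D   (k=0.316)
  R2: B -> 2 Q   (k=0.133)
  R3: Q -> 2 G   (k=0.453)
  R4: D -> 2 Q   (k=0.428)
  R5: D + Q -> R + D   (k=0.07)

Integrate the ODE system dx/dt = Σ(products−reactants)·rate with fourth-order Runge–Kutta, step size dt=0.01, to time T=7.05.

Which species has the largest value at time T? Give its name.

Dominant species at T: R

RK4 with dt=0.01: 705 steps to T=7.05. Trajectory (selected grid times):
t=0.00: B=48.50 R=28.10 D=46.15 G=33.31 Q=43.58
t=0.78: B=43.72 R=59.25 D=70.25 G=0.73 Q=13.84
t=1.57: B=39.36 R=97.07 D=58.53 G=0.40 Q=13.34
t=2.35: B=35.48 R=126.80 D=49.99 G=0.30 Q=13.25
t=3.13: B=31.99 R=151.07 D=43.77 G=0.25 Q=13.12
t=3.92: B=28.80 R=171.53 D=39.16 G=0.22 Q=12.96
t=4.70: B=25.96 R=188.70 D=35.79 G=0.19 Q=12.78
t=5.48: B=23.40 R=203.58 D=33.26 G=0.18 Q=12.57
t=6.27: B=21.07 R=216.86 D=31.30 G=0.16 Q=12.36
t=7.05: B=18.99 R=228.60 D=29.78 G=0.15 Q=12.14
At T=7.05: B=18.99 R=228.60 D=29.78 G=0.15 Q=12.14; the largest is R.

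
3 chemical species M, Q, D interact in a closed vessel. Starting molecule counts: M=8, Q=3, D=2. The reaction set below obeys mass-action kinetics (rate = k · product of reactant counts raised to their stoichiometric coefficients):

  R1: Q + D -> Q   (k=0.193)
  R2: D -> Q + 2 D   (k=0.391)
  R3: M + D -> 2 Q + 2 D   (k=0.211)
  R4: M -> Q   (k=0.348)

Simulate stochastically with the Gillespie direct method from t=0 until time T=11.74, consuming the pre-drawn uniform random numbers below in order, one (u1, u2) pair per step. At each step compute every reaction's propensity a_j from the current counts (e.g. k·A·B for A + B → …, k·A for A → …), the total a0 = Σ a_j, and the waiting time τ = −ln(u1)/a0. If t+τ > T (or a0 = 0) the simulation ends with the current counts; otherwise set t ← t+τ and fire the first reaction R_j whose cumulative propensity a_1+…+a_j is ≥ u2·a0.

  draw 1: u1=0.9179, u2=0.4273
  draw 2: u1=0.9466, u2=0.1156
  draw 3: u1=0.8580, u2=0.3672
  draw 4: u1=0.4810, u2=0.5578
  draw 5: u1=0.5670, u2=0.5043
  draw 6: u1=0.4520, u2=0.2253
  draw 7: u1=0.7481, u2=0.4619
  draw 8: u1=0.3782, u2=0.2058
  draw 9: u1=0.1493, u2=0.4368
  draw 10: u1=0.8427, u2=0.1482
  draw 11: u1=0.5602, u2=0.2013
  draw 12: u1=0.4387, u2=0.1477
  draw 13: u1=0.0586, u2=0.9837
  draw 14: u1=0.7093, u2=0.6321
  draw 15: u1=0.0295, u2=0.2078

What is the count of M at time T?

t=0.000: M=8 Q=3 D=2
Draw 1: a1=1.158, a2=0.782, a3=3.376, a4=2.784, a0=8.100; τ=−ln(0.9179)/8.100=0.011 → t=0.011; u2·a0=0.4273·8.100=3.461; a1+a2=1.940 < 3.461 ≤ a1+…+a3=5.316 → R3 fires; M=7 Q=5 D=3
Draw 2: a1=2.895, a2=1.173, a3=4.431, a4=2.436, a0=10.935; τ=−ln(0.9466)/10.935=0.005 → t=0.016; u2·a0=0.1156·10.935=1.264 ≤ a1=2.895 → R1 fires; M=7 Q=5 D=2
Draw 3: a1=1.930, a2=0.782, a3=2.954, a4=2.436, a0=8.102; τ=−ln(0.8580)/8.102=0.019 → t=0.034; u2·a0=0.3672·8.102=2.975; a1+a2=2.712 < 2.975 ≤ a1+…+a3=5.666 → R3 fires; M=6 Q=7 D=3
Draw 4: a1=4.053, a2=1.173, a3=3.798, a4=2.088, a0=11.112; τ=−ln(0.4810)/11.112=0.066 → t=0.100; u2·a0=0.5578·11.112=6.198; a1+a2=5.226 < 6.198 ≤ a1+…+a3=9.024 → R3 fires; M=5 Q=9 D=4
Draw 5: a1=6.948, a2=1.564, a3=4.220, a4=1.740, a0=14.472; τ=−ln(0.5670)/14.472=0.039 → t=0.140; u2·a0=0.5043·14.472=7.298; a1=6.948 < 7.298 ≤ a1+a2=8.512 → R2 fires; M=5 Q=10 D=5
Draw 6: a1=9.650, a2=1.955, a3=5.275, a4=1.740, a0=18.620; τ=−ln(0.4520)/18.620=0.043 → t=0.182; u2·a0=0.2253·18.620=4.195 ≤ a1=9.650 → R1 fires; M=5 Q=10 D=4
Draw 7: a1=7.720, a2=1.564, a3=4.220, a4=1.740, a0=15.244; τ=−ln(0.7481)/15.244=0.019 → t=0.201; u2·a0=0.4619·15.244=7.041 ≤ a1=7.720 → R1 fires; M=5 Q=10 D=3
Draw 8: a1=5.790, a2=1.173, a3=3.165, a4=1.740, a0=11.868; τ=−ln(0.3782)/11.868=0.082 → t=0.283; u2·a0=0.2058·11.868=2.442 ≤ a1=5.790 → R1 fires; M=5 Q=10 D=2
Draw 9: a1=3.860, a2=0.782, a3=2.110, a4=1.740, a0=8.492; τ=−ln(0.1493)/8.492=0.224 → t=0.507; u2·a0=0.4368·8.492=3.709 ≤ a1=3.860 → R1 fires; M=5 Q=10 D=1
Draw 10: a1=1.930, a2=0.391, a3=1.055, a4=1.740, a0=5.116; τ=−ln(0.8427)/5.116=0.033 → t=0.541; u2·a0=0.1482·5.116=0.758 ≤ a1=1.930 → R1 fires; M=5 Q=10 D=0
Draw 11: a1=0.000, a2=0.000, a3=0.000, a4=1.740, a0=1.740; τ=−ln(0.5602)/1.740=0.333 → t=0.874; u2·a0=0.2013·1.740=0.350; a1+…+a3=0.000 < 0.350 ≤ a1+…+a4=1.740 → R4 fires; M=4 Q=11 D=0
Draw 12: a1=0.000, a2=0.000, a3=0.000, a4=1.392, a0=1.392; τ=−ln(0.4387)/1.392=0.592 → t=1.466; u2·a0=0.1477·1.392=0.206; a1+…+a3=0.000 < 0.206 ≤ a1+…+a4=1.392 → R4 fires; M=3 Q=12 D=0
Draw 13: a1=0.000, a2=0.000, a3=0.000, a4=1.044, a0=1.044; τ=−ln(0.0586)/1.044=2.717 → t=4.183; u2·a0=0.9837·1.044=1.027; a1+…+a3=0.000 < 1.027 ≤ a1+…+a4=1.044 → R4 fires; M=2 Q=13 D=0
Draw 14: a1=0.000, a2=0.000, a3=0.000, a4=0.696, a0=0.696; τ=−ln(0.7093)/0.696=0.494 → t=4.676; u2·a0=0.6321·0.696=0.440; a1+…+a3=0.000 < 0.440 ≤ a1+…+a4=0.696 → R4 fires; M=1 Q=14 D=0
Draw 15: a1=0.000, a2=0.000, a3=0.000, a4=0.348, a0=0.348; τ=−ln(0.0295)/0.348=10.125 → t=14.801 > T=11.74: stop.
Read off M at T=11.74: 1

M at T = 1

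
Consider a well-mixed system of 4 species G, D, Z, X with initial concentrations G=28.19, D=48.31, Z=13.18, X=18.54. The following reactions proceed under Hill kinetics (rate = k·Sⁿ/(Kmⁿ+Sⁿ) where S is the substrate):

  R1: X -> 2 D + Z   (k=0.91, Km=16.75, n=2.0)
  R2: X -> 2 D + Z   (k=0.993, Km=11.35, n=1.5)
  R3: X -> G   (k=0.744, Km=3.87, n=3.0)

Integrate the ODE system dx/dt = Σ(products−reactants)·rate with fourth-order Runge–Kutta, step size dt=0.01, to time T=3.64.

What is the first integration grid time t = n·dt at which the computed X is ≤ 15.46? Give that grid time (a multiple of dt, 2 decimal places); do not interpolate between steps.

RK4 with dt=0.01: 364 steps to T=3.64. Trajectory (selected grid times):
t=0.00: G=28.19 D=48.31 Z=13.18 X=18.54
t=0.40: G=28.48 D=49.23 Z=13.64 X=17.78
t=0.81: G=28.79 D=50.16 Z=14.10 X=17.02
t=1.21: G=29.08 D=51.03 Z=14.54 X=16.29
t=1.62: G=29.38 D=51.89 Z=14.97 X=15.56
t=1.67: G=29.42 D=51.99 Z=15.02 X=15.47
t=1.68: G=29.43 D=52.01 Z=15.03 X=15.45
t=2.02: G=29.67 D=52.70 Z=15.38 X=14.86
t=2.43: G=29.97 D=53.50 Z=15.78 X=14.16
t=2.83: G=30.26 D=54.25 Z=16.15 X=13.49
t=3.24: G=30.56 D=54.99 Z=16.52 X=12.83
t=3.64: G=30.85 D=55.68 Z=16.86 X=12.20
X(1.67)=15.472 > 15.46 but X(1.68)=15.454 ≤ 15.46, so the first grid time is t=1.68.

Threshold first reached at t = 1.68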